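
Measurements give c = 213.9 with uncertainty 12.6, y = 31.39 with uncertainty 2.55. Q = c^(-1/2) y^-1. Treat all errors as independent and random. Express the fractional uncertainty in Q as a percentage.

8.64%

Q is a product of powers, so relative uncertainties combine in quadrature:
  (−½·δc/c)² = (-0.5×0.0589)² = 0.000867;  (-1·δy/y)² = (-1×0.0812)² = 0.00660
δQ/Q = √(0.00747) = 0.0864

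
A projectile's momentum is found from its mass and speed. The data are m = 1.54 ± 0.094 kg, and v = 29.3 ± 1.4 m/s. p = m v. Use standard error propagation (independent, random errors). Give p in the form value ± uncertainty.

45.1 ± 3.50 kg·m/s

Since p is a product/quotient, work with relative uncertainties:
  (1·δm/m)² = (1×0.0610)² = 0.00373;  (1·δv/v)² = (1×0.0478)² = 0.00228
δp/p = √(0.00601) = 0.0775
p = 45.1 kg·m/s, so δp = 0.0775 × 45.1 = 3.50 kg·m/s.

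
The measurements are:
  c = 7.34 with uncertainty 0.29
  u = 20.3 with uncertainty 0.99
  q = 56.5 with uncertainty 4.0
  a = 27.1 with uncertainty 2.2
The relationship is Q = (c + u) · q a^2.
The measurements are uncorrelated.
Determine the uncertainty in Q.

2.08e+05

Let w = c + u = 27.6. δw = √(δc² + δu²) = √(0.0841 + 0.980) = 1.03, so δw/w = 0.0373.
Q is then a monomial in w, q, a:
δQ/Q = √((δw/w)² + (1·δq/q)² + (2·δa/a)²) = √(0.00139 + 0.00501 + 0.0264) = 0.181
Q = 1.15e+06, so δQ = 0.181 × 1.15e+06 = 2.08e+05.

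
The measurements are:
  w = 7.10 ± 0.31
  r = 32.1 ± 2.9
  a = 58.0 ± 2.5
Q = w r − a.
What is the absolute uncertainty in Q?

Let p = w·r = 228. δp/p = √((1·δw/w)² + (1·δr/r)²) = √(0.00191 + 0.00816) = 0.100, so δp = 22.9.
Q = p − a: δQ = √(δp² + δa²) = √(523 + 6.25) = 23.0

23.0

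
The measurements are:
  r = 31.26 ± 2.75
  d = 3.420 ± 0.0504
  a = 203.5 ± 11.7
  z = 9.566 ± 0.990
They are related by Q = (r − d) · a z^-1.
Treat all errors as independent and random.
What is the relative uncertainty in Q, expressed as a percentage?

15.4%

Let u = r − d = 27.84. δu = √(δr² + δd²) = √(7.56 + 0.00254) = 2.75, so δu/u = 0.0988.
Q is then a monomial in u, a, z:
δQ/Q = √((δu/u)² + (1·δa/a)² + (-1·δz/z)²) = √(0.00976 + 0.00331 + 0.0107) = 0.154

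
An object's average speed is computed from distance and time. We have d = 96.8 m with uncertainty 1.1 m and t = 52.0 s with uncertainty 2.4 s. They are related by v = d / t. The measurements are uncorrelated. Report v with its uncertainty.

1.86 ± 0.0885 m/s

Since v is a product/quotient, work with relative uncertainties:
  (1·δd/d)² = (1×0.0114)² = 0.000129;  (-1·δt/t)² = (-1×0.0462)² = 0.00213
δv/v = √(0.00226) = 0.0475
v = 1.86 m/s, so δv = 0.0475 × 1.86 = 0.0885 m/s.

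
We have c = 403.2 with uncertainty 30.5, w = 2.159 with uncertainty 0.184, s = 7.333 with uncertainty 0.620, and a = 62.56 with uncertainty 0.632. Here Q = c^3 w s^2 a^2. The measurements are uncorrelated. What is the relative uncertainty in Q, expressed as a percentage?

For a monomial Q ∝ c^3, w, s^2, a^2, fractional errors add in quadrature:
  (3·δc/c)² = (3×0.0756)² = 0.0515;  (1·δw/w)² = (1×0.0852)² = 0.00726;  (2·δs/s)² = (2×0.0845)² = 0.0286;  (2·δa/a)² = (2×0.0101)² = 0.000408
δQ/Q = √(0.0878) = 0.296

29.6%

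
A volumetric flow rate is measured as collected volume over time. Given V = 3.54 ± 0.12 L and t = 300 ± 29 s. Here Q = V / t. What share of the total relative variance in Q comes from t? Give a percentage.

(δQ/Q)² = (1·δV/V)² + (-1·δt/t)²
  V term: (1×0.0339)² = 0.00115
  t term: (-1×0.0967)² = 0.00934
Total = 0.0105. Share from t = 0.00934/0.0105 = 0.890.

89.0%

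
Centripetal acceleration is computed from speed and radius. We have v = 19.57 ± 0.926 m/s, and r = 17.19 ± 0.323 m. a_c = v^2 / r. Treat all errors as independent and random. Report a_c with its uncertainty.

Products/powers → add relative errors in quadrature, weighted by exponent:
  (2·δv/v)² = (2×0.0473)² = 0.00896;  (-1·δr/r)² = (-1×0.0188)² = 0.000353
δa_c/a_c = √(0.00931) = 0.0965
a_c = 22.28 m/s^2, so δa_c = 0.0965 × 22.28 = 2.15 m/s^2.

22.28 ± 2.15 m/s^2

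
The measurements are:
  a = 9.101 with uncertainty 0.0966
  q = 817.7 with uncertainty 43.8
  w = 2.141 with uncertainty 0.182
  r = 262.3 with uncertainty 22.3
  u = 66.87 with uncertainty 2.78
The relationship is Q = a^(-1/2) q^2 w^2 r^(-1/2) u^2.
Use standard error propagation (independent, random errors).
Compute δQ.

For a monomial Q ∝ a^(-1/2), q^2, w^2, r^(-1/2), u^2, fractional errors add in quadrature:
  (−½·δa/a)² = (-0.5×0.0106)² = 2.82e-05;  (2·δq/q)² = (2×0.0536)² = 0.0115;  (2·δw/w)² = (2×0.0850)² = 0.0289;  (−½·δr/r)² = (-0.5×0.0850)² = 0.00181;  (2·δu/u)² = (2×0.0416)² = 0.00691
δQ/Q = √(0.0491) = 0.222
Q = 2.805e+08, so δQ = 0.222 × 2.805e+08 = 6.22e+07.

6.22e+07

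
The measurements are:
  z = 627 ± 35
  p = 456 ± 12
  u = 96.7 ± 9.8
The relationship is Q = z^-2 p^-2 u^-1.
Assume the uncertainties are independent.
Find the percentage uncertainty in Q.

Each factor contributes (exponent × relative error)² to (δQ/Q)²:
  (-2·δz/z)² = (-2×0.0558)² = 0.0125;  (-2·δp/p)² = (-2×0.0263)² = 0.00277;  (-1·δu/u)² = (-1×0.101)² = 0.0103
δQ/Q = √(0.0255) = 0.160

16.0%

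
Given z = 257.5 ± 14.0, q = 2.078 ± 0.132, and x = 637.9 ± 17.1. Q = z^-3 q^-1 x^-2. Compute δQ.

1.27e-14

Relative error in a monomial: (δQ/Q)² = Σ (nᵢ · δxᵢ/xᵢ)².
  (-3·δz/z)² = (-3×0.0544)² = 0.0266;  (-1·δq/q)² = (-1×0.0635)² = 0.00404;  (-2·δx/x)² = (-2×0.0268)² = 0.00287
δQ/Q = √(0.0335) = 0.183
Q = 6.927e-14, so δQ = 0.183 × 6.927e-14 = 1.27e-14.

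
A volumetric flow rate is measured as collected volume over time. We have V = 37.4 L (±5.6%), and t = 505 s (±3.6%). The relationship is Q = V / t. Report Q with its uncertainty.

0.0741 ± 0.00493 L/s

Products/powers → add relative errors in quadrature, weighted by exponent:
  (1·δV/V)² = (1×0.0560)² = 0.00314;  (-1·δt/t)² = (-1×0.0360)² = 0.00130
δQ/Q = √(0.00443) = 0.0666
Q = 0.0741 L/s, so δQ = 0.0666 × 0.0741 = 0.00493 L/s.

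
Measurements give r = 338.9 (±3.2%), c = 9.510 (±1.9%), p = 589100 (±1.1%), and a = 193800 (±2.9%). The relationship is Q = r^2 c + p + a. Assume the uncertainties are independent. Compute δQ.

73400

Let w = r^2·c = 1.092e+06. δw/w = √((2·δr/r)² + (1·δc/c)²) = √(0.00410 + 0.000361) = 0.0668, so δw = 72900.
Q = w + p + a: δQ = √(δw² + δp² + δa²) = √(5.32e+09 + 4.2e+07 + 3.16e+07) = 73400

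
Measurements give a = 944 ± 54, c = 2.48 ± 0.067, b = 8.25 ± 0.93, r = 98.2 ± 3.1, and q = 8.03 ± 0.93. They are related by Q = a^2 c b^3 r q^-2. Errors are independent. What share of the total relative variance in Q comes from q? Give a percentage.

(δQ/Q)² = (2·δa/a)² + (1·δc/c)² + (3·δb/b)² + (1·δr/r)² + (-2·δq/q)²
  a term: (2×0.0572)² = 0.0131
  c term: (1×0.0270)² = 0.000730
  b term: (3×0.113)² = 0.114
  r term: (1×0.0316)² = 0.000997
  q term: (-2×0.116)² = 0.0537
Total = 0.183. Share from q = 0.0537/0.183 = 0.293.

29.3%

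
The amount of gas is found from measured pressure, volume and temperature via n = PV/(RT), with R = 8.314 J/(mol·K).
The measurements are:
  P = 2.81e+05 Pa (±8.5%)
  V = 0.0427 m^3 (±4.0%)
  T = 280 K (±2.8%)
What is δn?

For a monomial n ∝ P, V, T^-1, fractional errors add in quadrature:
  (1·δP/P)² = (1×0.0850)² = 0.00723;  (1·δV/V)² = (1×0.0400)² = 0.00160;  (-1·δT/T)² = (-1×0.0280)² = 0.000784
δn/n = √(0.00961) = 0.0980
n = 5.15 mol, so δn = 0.0980 × 5.15 = 0.505 mol.

0.505 mol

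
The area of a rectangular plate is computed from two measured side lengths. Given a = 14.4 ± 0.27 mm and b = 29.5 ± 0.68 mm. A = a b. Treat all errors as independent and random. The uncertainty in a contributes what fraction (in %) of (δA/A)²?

39.8%

(δA/A)² = (1·δa/a)² + (1·δb/b)²
  a term: (1×0.0187)² = 0.000352
  b term: (1×0.0231)² = 0.000531
Total = 0.000883. Share from a = 0.000352/0.000883 = 0.398.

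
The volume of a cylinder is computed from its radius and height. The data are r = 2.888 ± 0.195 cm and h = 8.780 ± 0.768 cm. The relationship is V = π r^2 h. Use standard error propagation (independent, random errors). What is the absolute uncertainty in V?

Products/powers → add relative errors in quadrature, weighted by exponent:
  (2·δr/r)² = (2×0.0675)² = 0.0182;  (1·δh/h)² = (1×0.0875)² = 0.00765
δV/V = √(0.0259) = 0.161
V = 230.1 cm^3, so δV = 0.161 × 230.1 = 37.0 cm^3.

37.0 cm^3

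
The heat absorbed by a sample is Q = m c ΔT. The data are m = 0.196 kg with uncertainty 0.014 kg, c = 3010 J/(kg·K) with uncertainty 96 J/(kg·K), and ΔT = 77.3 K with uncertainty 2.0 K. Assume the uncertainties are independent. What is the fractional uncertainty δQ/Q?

0.0824

Q is a product of powers, so relative uncertainties combine in quadrature:
  (1·δm/m)² = (1×0.0714)² = 0.00510;  (1·δc/c)² = (1×0.0319)² = 0.00102;  (1·δΔT/ΔT)² = (1×0.0259)² = 0.000669
δQ/Q = √(0.00679) = 0.0824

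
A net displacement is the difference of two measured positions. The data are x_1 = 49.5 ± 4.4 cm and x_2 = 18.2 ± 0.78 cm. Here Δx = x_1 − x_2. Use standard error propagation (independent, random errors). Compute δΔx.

4.47 cm

Sums and differences: (δΔx)² = Σ (cᵢ δxᵢ)².
  (δx_1)² = 19.4;  (δx_2)² = 0.608
δΔx = √(20.0) = 4.47 cm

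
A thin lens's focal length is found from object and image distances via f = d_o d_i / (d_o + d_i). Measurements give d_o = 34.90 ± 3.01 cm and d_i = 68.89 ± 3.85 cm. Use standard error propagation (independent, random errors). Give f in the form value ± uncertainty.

23.16 ± 1.40 cm

∂f/∂d_o = (d_i/(d_o+d_i))² = 0.441;  ∂f/∂d_i = (d_o/(d_o+d_i))² = 0.113
δf = √((∂f/∂d_o · δd_o)² + (∂f/∂d_i · δd_i)²) = √(1.76 + 0.189) = 1.40 cm
f = 23.16 cm.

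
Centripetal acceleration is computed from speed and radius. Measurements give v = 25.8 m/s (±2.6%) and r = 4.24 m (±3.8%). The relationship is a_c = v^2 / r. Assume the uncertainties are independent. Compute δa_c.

10.1 m/s^2

a_c is a product of powers, so relative uncertainties combine in quadrature:
  (2·δv/v)² = (2×0.0260)² = 0.00270;  (-1·δr/r)² = (-1×0.0380)² = 0.00144
δa_c/a_c = √(0.00415) = 0.0644
a_c = 157 m/s^2, so δa_c = 0.0644 × 157 = 10.1 m/s^2.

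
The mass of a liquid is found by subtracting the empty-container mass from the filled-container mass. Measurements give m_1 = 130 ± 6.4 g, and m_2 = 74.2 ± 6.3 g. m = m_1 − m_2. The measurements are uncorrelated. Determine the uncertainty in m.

For a sum/difference, combine absolute errors in quadrature:
  (δm_1)² = 41.0;  (δm_2)² = 39.7
δm = √(80.7) = 8.98 g

8.98 g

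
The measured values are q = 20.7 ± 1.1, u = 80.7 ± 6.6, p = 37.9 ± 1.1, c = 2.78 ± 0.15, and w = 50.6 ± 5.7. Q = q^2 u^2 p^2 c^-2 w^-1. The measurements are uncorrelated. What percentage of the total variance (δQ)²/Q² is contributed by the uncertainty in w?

19.3%

(δQ/Q)² = (2·δq/q)² + (2·δu/u)² + (2·δp/p)² + (-2·δc/c)² + (-1·δw/w)²
  q term: (2×0.0531)² = 0.0113
  u term: (2×0.0818)² = 0.0268
  p term: (2×0.0290)² = 0.00337
  c term: (-2×0.0540)² = 0.0116
  w term: (-1×0.113)² = 0.0127
Total = 0.0658. Share from w = 0.0127/0.0658 = 0.193.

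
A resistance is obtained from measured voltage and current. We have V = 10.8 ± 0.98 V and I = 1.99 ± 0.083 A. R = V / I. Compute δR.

0.542 Ω

Products/powers → add relative errors in quadrature, weighted by exponent:
  (1·δV/V)² = (1×0.0907)² = 0.00823;  (-1·δI/I)² = (-1×0.0417)² = 0.00174
δR/R = √(0.00997) = 0.0999
R = 5.43 Ω, so δR = 0.0999 × 5.43 = 0.542 Ω.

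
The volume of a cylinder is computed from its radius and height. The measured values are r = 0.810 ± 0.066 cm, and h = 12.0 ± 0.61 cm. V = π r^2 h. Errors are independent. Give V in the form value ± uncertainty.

24.7 ± 4.22 cm^3

Each factor contributes (exponent × relative error)² to (δV/V)²:
  (2·δr/r)² = (2×0.0815)² = 0.0266;  (1·δh/h)² = (1×0.0508)² = 0.00258
δV/V = √(0.0291) = 0.171
V = 24.7 cm^3, so δV = 0.171 × 24.7 = 4.22 cm^3.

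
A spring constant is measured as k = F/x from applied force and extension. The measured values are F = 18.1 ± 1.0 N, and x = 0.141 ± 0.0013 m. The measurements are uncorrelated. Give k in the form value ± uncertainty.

128 ± 7.19 N/m

k is a product of powers, so relative uncertainties combine in quadrature:
  (1·δF/F)² = (1×0.0552)² = 0.00305;  (-1·δx/x)² = (-1×0.00922)² = 8.5e-05
δk/k = √(0.00314) = 0.0560
k = 128 N/m, so δk = 0.0560 × 128 = 7.19 N/m.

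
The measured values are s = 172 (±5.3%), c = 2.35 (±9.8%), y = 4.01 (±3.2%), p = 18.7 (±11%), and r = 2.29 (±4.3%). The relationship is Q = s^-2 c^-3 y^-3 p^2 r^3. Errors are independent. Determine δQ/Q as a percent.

41.5%

For a monomial Q ∝ s^-2, c^-3, y^-3, p^2, r^3, fractional errors add in quadrature:
  (-2·δs/s)² = (-2×0.0530)² = 0.0112;  (-3·δc/c)² = (-3×0.0980)² = 0.0864;  (-3·δy/y)² = (-3×0.0320)² = 0.00922;  (2·δp/p)² = (2×0.110)² = 0.0484;  (3·δr/r)² = (3×0.0430)² = 0.0166
δQ/Q = √(0.172) = 0.415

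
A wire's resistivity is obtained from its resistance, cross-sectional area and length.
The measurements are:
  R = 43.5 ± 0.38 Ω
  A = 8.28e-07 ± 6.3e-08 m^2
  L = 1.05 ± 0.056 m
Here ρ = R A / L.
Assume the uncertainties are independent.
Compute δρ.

3.2e-06 Ω·m

Each factor contributes (exponent × relative error)² to (δρ/ρ)²:
  (1·δR/R)² = (1×0.00874)² = 7.63e-05;  (1·δA/A)² = (1×0.0761)² = 0.00579;  (-1·δL/L)² = (-1×0.0533)² = 0.00284
δρ/ρ = √(0.00871) = 0.0933
ρ = 3.43e-05 Ω·m, so δρ = 0.0933 × 3.43e-05 = 3.2e-06 Ω·m.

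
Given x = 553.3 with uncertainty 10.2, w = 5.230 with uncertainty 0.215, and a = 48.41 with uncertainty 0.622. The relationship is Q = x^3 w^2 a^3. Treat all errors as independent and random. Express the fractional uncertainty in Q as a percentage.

10.6%

Products/powers → add relative errors in quadrature, weighted by exponent:
  (3·δx/x)² = (3×0.0184)² = 0.00306;  (2·δw/w)² = (2×0.0411)² = 0.00676;  (3·δa/a)² = (3×0.0128)² = 0.00149
δQ/Q = √(0.0113) = 0.106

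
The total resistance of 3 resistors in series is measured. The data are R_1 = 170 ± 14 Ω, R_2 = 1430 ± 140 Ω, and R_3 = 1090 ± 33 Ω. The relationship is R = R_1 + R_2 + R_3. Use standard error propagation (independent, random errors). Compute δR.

For a sum/difference, combine absolute errors in quadrature:
  (δR_1)² = 196;  (δR_2)² = 19600;  (δR_3)² = 1090
δR = √(20900) = 145 Ω

145 Ω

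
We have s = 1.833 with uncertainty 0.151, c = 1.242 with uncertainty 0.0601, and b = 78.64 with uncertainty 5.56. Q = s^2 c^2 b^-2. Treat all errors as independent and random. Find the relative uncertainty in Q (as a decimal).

For a monomial Q ∝ s^2, c^2, b^-2, fractional errors add in quadrature:
  (2·δs/s)² = (2×0.0824)² = 0.0271;  (2·δc/c)² = (2×0.0484)² = 0.00937;  (-2·δb/b)² = (-2×0.0707)² = 0.0200
δQ/Q = √(0.0565) = 0.238

0.238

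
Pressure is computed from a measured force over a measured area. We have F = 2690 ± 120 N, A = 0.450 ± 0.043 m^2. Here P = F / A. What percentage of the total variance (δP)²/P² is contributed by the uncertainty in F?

(δP/P)² = (1·δF/F)² + (-1·δA/A)²
  F term: (1×0.0446)² = 0.00199
  A term: (-1×0.0956)² = 0.00913
Total = 0.0111. Share from F = 0.00199/0.0111 = 0.179.

17.9%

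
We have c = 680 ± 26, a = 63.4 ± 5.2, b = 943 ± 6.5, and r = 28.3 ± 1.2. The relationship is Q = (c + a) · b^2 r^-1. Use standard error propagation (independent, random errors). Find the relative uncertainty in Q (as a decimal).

0.0571

Let u = c + a = 743. δu = √(δc² + δa²) = √(676 + 27.0) = 26.5, so δu/u = 0.0357.
Q is then a monomial in u, b, r:
δQ/Q = √((δu/u)² + (2·δb/b)² + (-1·δr/r)²) = √(0.00127 + 0.000190 + 0.00180) = 0.0571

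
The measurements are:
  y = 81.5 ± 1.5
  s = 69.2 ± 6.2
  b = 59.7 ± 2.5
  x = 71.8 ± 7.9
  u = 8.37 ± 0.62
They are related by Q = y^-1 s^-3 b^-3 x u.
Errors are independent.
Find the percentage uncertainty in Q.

Products/powers → add relative errors in quadrature, weighted by exponent:
  (-1·δy/y)² = (-1×0.0184)² = 0.000339;  (-3·δs/s)² = (-3×0.0896)² = 0.0722;  (-3·δb/b)² = (-3×0.0419)² = 0.0158;  (1·δx/x)² = (1×0.110)² = 0.0121;  (1·δu/u)² = (1×0.0741)² = 0.00549
δQ/Q = √(0.106) = 0.326

32.6%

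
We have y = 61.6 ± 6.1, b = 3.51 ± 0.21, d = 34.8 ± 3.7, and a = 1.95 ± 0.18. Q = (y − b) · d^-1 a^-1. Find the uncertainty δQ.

Let u = y − b = 58.1. δu = √(δy² + δb²) = √(37.2 + 0.0441) = 6.10, so δu/u = 0.105.
Q is then a monomial in u, d, a:
δQ/Q = √((δu/u)² + (-1·δd/d)² + (-1·δa/a)²) = √(0.0110 + 0.0113 + 0.00852) = 0.176
Q = 0.856, so δQ = 0.176 × 0.856 = 0.150.

0.150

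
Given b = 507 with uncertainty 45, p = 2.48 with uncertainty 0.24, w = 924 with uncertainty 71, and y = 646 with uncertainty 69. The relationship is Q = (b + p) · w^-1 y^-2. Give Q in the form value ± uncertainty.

Let u = b + p = 509. δu = √(δb² + δp²) = √(2020 + 0.0576) = 45.0, so δu/u = 0.0883.
Q is then a monomial in u, w, y:
δQ/Q = √((δu/u)² + (-1·δw/w)² + (-2·δy/y)²) = √(0.00780 + 0.00590 + 0.0456) = 0.244
Q = 1.32e-06, so δQ = 0.244 × 1.32e-06 = 3.22e-07.

(1.32 ± 0.322) × 10^-6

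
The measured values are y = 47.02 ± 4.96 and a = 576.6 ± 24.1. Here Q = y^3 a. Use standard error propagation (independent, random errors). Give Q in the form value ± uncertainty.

(5.994 ± 1.91) × 10^7

Relative error in a monomial: (δQ/Q)² = Σ (nᵢ · δxᵢ/xᵢ)².
  (3·δy/y)² = (3×0.105)² = 0.100;  (1·δa/a)² = (1×0.0418)² = 0.00175
δQ/Q = √(0.102) = 0.319
Q = 5.994e+07, so δQ = 0.319 × 5.994e+07 = 1.91e+07.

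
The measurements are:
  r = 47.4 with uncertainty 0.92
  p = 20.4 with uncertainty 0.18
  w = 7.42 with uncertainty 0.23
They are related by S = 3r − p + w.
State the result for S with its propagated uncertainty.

129 ± 2.78

Each term contributes (cᵢ δxᵢ)² to (δS)²:
  (3·δr)² = 7.62;  (δp)² = 0.0324;  (δw)² = 0.0529
δS = √(7.70) = 2.78
S = 129.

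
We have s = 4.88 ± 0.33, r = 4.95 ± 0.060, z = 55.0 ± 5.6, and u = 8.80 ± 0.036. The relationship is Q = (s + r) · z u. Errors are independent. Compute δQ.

511

Let w = s + r = 9.83. δw = √(δs² + δr²) = √(0.109 + 0.00360) = 0.335, so δw/w = 0.0341.
Q is then a monomial in w, z, u:
δQ/Q = √((δw/w)² + (1·δz/z)² + (1·δu/u)²) = √(0.00116 + 0.0104 + 1.67e-05) = 0.107
Q = 4760, so δQ = 0.107 × 4760 = 511.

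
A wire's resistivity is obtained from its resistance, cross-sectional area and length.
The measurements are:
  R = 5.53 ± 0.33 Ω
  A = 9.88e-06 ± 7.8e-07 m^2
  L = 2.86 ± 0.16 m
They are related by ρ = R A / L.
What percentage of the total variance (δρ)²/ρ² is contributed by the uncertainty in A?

48.2%

(δρ/ρ)² = (1·δR/R)² + (1·δA/A)² + (-1·δL/L)²
  R term: (1×0.0597)² = 0.00356
  A term: (1×0.0789)² = 0.00623
  L term: (-1×0.0559)² = 0.00313
Total = 0.0129. Share from A = 0.00623/0.0129 = 0.482.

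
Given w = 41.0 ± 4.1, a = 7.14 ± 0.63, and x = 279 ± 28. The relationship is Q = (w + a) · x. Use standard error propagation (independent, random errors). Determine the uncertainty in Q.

Let u = w + a = 48.1. δu = √(δw² + δa²) = √(16.8 + 0.397) = 4.15, so δu/u = 0.0862.
Q is then a monomial in u, x:
δQ/Q = √((δu/u)² + (1·δx/x)²) = √(0.00742 + 0.0101) = 0.132
Q = 13400, so δQ = 0.132 × 13400 = 1780.

1780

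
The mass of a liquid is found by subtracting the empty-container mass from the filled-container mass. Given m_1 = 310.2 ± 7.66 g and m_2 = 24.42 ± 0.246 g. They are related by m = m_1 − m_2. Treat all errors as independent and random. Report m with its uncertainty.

285.8 ± 7.66 g

Sums and differences: (δm)² = Σ (cᵢ δxᵢ)².
  (δm_1)² = 58.7;  (δm_2)² = 0.0605
δm = √(58.7) = 7.66 g
m = 285.8 g.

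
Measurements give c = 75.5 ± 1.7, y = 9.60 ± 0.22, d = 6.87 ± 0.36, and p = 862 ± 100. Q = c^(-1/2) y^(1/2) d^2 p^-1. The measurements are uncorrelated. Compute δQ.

0.00307

Each factor contributes (exponent × relative error)² to (δQ/Q)²:
  (−½·δc/c)² = (-0.5×0.0225)² = 0.000127;  (½·δy/y)² = (0.5×0.0229)² = 0.000131;  (2·δd/d)² = (2×0.0524)² = 0.0110;  (-1·δp/p)² = (-1×0.116)² = 0.0135
δQ/Q = √(0.0247) = 0.157
Q = 0.0195, so δQ = 0.157 × 0.0195 = 0.00307.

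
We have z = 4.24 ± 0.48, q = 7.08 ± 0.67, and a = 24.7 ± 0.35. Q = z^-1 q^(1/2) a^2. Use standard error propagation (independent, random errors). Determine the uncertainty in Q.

48.2

Each factor contributes (exponent × relative error)² to (δQ/Q)²:
  (-1·δz/z)² = (-1×0.113)² = 0.0128;  (½·δq/q)² = (0.5×0.0946)² = 0.00224;  (2·δa/a)² = (2×0.0142)² = 0.000803
δQ/Q = √(0.0159) = 0.126
Q = 383, so δQ = 0.126 × 383 = 48.2.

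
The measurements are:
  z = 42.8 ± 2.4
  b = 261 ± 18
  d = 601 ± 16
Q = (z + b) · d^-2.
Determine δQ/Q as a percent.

Let u = z + b = 304. δu = √(δz² + δb²) = √(5.76 + 324) = 18.2, so δu/u = 0.0598.
Q is then a monomial in u, d:
δQ/Q = √((δu/u)² + (-2·δd/d)²) = √(0.00357 + 0.00283) = 0.0800

8.00%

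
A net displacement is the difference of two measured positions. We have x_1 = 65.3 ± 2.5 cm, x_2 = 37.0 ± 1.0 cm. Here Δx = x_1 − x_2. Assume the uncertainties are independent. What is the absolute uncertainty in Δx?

2.69 cm

Δx is a linear combination, so absolute uncertainties add in quadrature:
  (δx_1)² = 6.25;  (δx_2)² = 1.00
δΔx = √(7.25) = 2.69 cm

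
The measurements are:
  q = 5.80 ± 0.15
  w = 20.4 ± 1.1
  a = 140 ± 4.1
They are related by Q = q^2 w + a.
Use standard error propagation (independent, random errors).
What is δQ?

51.4

Let p = q^2·w = 686. δp/p = √((2·δq/q)² + (1·δw/w)²) = √(0.00268 + 0.00291) = 0.0747, so δp = 51.3.
Q = p + a: δQ = √(δp² + δa²) = √(2630 + 16.8) = 51.4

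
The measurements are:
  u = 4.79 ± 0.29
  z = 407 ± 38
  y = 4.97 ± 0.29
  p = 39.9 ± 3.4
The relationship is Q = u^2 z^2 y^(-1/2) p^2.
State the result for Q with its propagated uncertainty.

(2.71 ± 0.765) × 10^9

Relative error in a monomial: (δQ/Q)² = Σ (nᵢ · δxᵢ/xᵢ)².
  (2·δu/u)² = (2×0.0605)² = 0.0147;  (2·δz/z)² = (2×0.0934)² = 0.0349;  (−½·δy/y)² = (-0.5×0.0584)² = 0.000851;  (2·δp/p)² = (2×0.0852)² = 0.0290
δQ/Q = √(0.0794) = 0.282
Q = 2.71e+09, so δQ = 0.282 × 2.71e+09 = 7.65e+08.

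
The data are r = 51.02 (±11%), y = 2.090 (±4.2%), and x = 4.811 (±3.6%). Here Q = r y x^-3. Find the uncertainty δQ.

Products/powers → add relative errors in quadrature, weighted by exponent:
  (1·δr/r)² = (1×0.110)² = 0.0121;  (1·δy/y)² = (1×0.0420)² = 0.00176;  (-3·δx/x)² = (-3×0.0360)² = 0.0117
δQ/Q = √(0.0255) = 0.160
Q = 0.9576, so δQ = 0.160 × 0.9576 = 0.153.

0.153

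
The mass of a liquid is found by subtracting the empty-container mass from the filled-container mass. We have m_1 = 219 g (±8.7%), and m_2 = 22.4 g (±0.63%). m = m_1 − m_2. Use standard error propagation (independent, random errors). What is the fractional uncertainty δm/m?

0.0969

Absolute uncertainties add in quadrature for a linear combination:
  (δm_1)² = 363;  (δm_2)² = 0.0199
δm = √(363) = 19.1 g
m = 197 g, so δm/m = 19.1/197 = 0.0969.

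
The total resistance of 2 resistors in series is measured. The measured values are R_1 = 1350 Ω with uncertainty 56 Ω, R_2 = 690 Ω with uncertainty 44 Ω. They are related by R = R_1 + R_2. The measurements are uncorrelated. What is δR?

Absolute uncertainties add in quadrature for a linear combination:
  (δR_1)² = 3140;  (δR_2)² = 1940
δR = √(5070) = 71.2 Ω

71.2 Ω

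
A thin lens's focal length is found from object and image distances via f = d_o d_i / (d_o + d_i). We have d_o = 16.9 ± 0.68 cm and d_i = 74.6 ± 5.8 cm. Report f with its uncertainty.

∂f/∂d_o = (d_i/(d_o+d_i))² = 0.665;  ∂f/∂d_i = (d_o/(d_o+d_i))² = 0.0341
δf = √((∂f/∂d_o · δd_o)² + (∂f/∂d_i · δd_i)²) = √(0.204 + 0.0391) = 0.493 cm
f = 13.8 cm.

13.8 ± 0.493 cm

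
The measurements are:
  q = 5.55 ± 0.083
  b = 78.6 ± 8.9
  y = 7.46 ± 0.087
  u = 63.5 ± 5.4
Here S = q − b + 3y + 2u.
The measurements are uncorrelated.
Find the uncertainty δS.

Absolute uncertainties add in quadrature for a linear combination:
  (δq)² = 0.00689;  (δb)² = 79.2;  (3·δy)² = 0.0681;  (2·δu)² = 117
δS = √(196) = 14.0

14.0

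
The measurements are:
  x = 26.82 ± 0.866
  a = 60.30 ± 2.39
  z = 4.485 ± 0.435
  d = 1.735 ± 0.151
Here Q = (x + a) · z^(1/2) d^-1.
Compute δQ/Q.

0.104

Let u = x + a = 87.12. δu = √(δx² + δa²) = √(0.750 + 5.71) = 2.54, so δu/u = 0.0292.
Q is then a monomial in u, z, d:
δQ/Q = √((δu/u)² + (½·δz/z)² + (-1·δd/d)²) = √(0.000851 + 0.00235 + 0.00757) = 0.104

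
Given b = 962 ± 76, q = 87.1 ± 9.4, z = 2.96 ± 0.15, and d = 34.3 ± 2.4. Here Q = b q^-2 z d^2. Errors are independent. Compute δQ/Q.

0.274

Products/powers → add relative errors in quadrature, weighted by exponent:
  (1·δb/b)² = (1×0.0790)² = 0.00624;  (-2·δq/q)² = (-2×0.108)² = 0.0466;  (1·δz/z)² = (1×0.0507)² = 0.00257;  (2·δd/d)² = (2×0.0700)² = 0.0196
δQ/Q = √(0.0750) = 0.274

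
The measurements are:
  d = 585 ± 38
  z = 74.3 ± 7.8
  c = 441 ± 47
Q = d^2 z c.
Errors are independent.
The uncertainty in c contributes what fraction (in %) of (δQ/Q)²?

(δQ/Q)² = (2·δd/d)² + (1·δz/z)² + (1·δc/c)²
  d term: (2×0.0650)² = 0.0169
  z term: (1×0.105)² = 0.0110
  c term: (1×0.107)² = 0.0114
Total = 0.0393. Share from c = 0.0114/0.0393 = 0.289.

28.9%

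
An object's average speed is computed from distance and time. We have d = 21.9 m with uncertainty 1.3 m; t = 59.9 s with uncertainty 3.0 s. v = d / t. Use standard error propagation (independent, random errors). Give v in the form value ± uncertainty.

0.366 ± 0.0284 m/s

v is a product of powers, so relative uncertainties combine in quadrature:
  (1·δd/d)² = (1×0.0594)² = 0.00352;  (-1·δt/t)² = (-1×0.0501)² = 0.00251
δv/v = √(0.00603) = 0.0777
v = 0.366 m/s, so δv = 0.0777 × 0.366 = 0.0284 m/s.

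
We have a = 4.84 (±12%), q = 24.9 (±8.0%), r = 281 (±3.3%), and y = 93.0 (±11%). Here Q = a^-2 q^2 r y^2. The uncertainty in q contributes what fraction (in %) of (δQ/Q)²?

19.3%

(δQ/Q)² = (-2·δa/a)² + (2·δq/q)² + (1·δr/r)² + (2·δy/y)²
  a term: (-2×0.120)² = 0.0576
  q term: (2×0.0800)² = 0.0256
  r term: (1×0.0330)² = 0.00109
  y term: (2×0.110)² = 0.0484
Total = 0.133. Share from q = 0.0256/0.133 = 0.193.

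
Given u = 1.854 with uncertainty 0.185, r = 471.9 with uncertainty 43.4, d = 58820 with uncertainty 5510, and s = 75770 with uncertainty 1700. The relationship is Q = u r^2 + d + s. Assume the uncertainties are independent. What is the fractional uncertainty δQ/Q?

Let p = u·r^2 = 412900. δp/p = √((1·δu/u)² + (2·δr/r)²) = √(0.00996 + 0.0338) = 0.209, so δp = 86400.
Q = p + d + s: δQ = √(δp² + δd² + δs²) = √(7.46e+09 + 3.04e+07 + 2.89e+06) = 86600
Q = 547500, so δQ/Q = 86600/547500 = 0.158.

0.158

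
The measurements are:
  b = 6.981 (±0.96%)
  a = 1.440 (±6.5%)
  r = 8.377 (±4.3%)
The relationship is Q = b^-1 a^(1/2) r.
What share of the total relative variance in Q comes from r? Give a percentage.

61.7%

(δQ/Q)² = (-1·δb/b)² + (½·δa/a)² + (1·δr/r)²
  b term: (-1×0.00960)² = 9.22e-05
  a term: (0.5×0.0650)² = 0.00106
  r term: (1×0.0430)² = 0.00185
Total = 0.00300. Share from r = 0.00185/0.00300 = 0.617.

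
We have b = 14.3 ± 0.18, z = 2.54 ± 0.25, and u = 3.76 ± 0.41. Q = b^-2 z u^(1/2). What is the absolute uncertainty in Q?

0.00278

Since Q is a product/quotient, work with relative uncertainties:
  (-2·δb/b)² = (-2×0.0126)² = 0.000634;  (1·δz/z)² = (1×0.0984)² = 0.00969;  (½·δu/u)² = (0.5×0.109)² = 0.00297
δQ/Q = √(0.0133) = 0.115
Q = 0.0241, so δQ = 0.115 × 0.0241 = 0.00278.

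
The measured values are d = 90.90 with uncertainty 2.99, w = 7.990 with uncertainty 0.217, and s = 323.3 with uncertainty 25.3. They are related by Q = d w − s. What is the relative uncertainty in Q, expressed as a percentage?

9.93%

Let p = d·w = 726.3. δp/p = √((1·δd/d)² + (1·δw/w)²) = √(0.00108 + 0.000738) = 0.0427, so δp = 31.0.
Q = p − s: δQ = √(δp² + δs²) = √(960 + 640) = 40.0
Q = 403.0, so δQ/Q = 40.0/403.0 = 0.0993.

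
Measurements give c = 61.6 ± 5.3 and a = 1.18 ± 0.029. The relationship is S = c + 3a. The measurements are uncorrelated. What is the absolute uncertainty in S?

For a sum/difference, combine absolute errors in quadrature:
  (δc)² = 28.1;  (3·δa)² = 0.00757
δS = √(28.1) = 5.30

5.30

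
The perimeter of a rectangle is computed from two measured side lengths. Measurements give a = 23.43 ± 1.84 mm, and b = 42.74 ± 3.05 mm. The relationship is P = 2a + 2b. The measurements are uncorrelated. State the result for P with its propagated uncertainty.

132.3 ± 7.12 mm

Absolute uncertainties add in quadrature for a linear combination:
  (2·δa)² = 13.5;  (2·δb)² = 37.2
δP = √(50.8) = 7.12 mm
P = 132.3 mm.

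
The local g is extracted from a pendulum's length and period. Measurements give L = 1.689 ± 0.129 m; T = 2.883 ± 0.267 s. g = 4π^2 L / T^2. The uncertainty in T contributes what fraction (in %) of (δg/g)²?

85.5%

(δg/g)² = (1·δL/L)² + (-2·δT/T)²
  L term: (1×0.0764)² = 0.00583
  T term: (-2×0.0926)² = 0.0343
Total = 0.0401. Share from T = 0.0343/0.0401 = 0.855.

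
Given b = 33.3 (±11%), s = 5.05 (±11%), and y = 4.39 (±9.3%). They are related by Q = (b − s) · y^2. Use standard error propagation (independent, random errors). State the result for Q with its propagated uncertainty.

544 ± 124

Let u = b − s = 28.2. δu = √(δb² + δs²) = √(13.4 + 0.309) = 3.70, so δu/u = 0.131.
Q is then a monomial in u, y:
δQ/Q = √((δu/u)² + (2·δy/y)²) = √(0.0172 + 0.0346) = 0.228
Q = 544, so δQ = 0.228 × 544 = 124.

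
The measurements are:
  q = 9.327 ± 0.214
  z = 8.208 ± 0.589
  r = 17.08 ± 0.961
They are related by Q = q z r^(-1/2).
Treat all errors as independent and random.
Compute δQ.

Q is a product of powers, so relative uncertainties combine in quadrature:
  (1·δq/q)² = (1×0.0229)² = 0.000526;  (1·δz/z)² = (1×0.0718)² = 0.00515;  (−½·δr/r)² = (-0.5×0.0563)² = 0.000791
δQ/Q = √(0.00647) = 0.0804
Q = 18.52, so δQ = 0.0804 × 18.52 = 1.49.

1.49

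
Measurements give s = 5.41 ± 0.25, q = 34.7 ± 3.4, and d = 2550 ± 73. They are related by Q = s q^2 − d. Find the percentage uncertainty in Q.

33.1%

Let p = s·q^2 = 6510. δp/p = √((1·δs/s)² + (2·δq/q)²) = √(0.00214 + 0.0384) = 0.201, so δp = 1310.
Q = p − d: δQ = √(δp² + δd²) = √(1.72e+06 + 5330) = 1310
Q = 3960, so δQ/Q = 1310/3960 = 0.331.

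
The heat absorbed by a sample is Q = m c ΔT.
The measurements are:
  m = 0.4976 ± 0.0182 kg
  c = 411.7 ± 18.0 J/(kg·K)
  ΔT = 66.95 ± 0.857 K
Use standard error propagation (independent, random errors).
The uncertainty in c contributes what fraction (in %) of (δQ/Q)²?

56.0%

(δQ/Q)² = (1·δm/m)² + (1·δc/c)² + (1·δΔT/ΔT)²
  m term: (1×0.0366)² = 0.00134
  c term: (1×0.0437)² = 0.00191
  ΔT term: (1×0.0128)² = 0.000164
Total = 0.00341. Share from c = 0.00191/0.00341 = 0.560.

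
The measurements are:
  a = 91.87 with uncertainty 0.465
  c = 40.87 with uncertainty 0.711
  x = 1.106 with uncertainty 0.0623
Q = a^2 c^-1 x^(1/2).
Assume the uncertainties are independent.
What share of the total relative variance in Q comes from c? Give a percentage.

25.3%

(δQ/Q)² = (2·δa/a)² + (-1·δc/c)² + (½·δx/x)²
  a term: (2×0.00506)² = 0.000102
  c term: (-1×0.0174)² = 0.000303
  x term: (0.5×0.0563)² = 0.000793
Total = 0.00120. Share from c = 0.000303/0.00120 = 0.253.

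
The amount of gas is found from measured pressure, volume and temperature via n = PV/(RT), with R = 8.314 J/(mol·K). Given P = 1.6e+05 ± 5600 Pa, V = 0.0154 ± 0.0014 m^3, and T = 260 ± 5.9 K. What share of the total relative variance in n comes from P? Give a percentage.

(δn/n)² = (1·δP/P)² + (1·δV/V)² + (-1·δT/T)²
  P term: (1×0.0350)² = 0.00123
  V term: (1×0.0909)² = 0.00826
  T term: (-1×0.0227)² = 0.000515
Total = 0.0100. Share from P = 0.00123/0.0100 = 0.122.

12.2%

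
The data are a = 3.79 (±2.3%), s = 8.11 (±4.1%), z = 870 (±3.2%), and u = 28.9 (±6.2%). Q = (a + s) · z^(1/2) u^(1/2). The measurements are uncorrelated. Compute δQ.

85.5

Let w = a + s = 11.9. δw = √(δa² + δs²) = √(0.00760 + 0.111) = 0.344, so δw/w = 0.0289.
Q is then a monomial in w, z, u:
δQ/Q = √((δw/w)² + (½·δz/z)² + (½·δu/u)²) = √(0.000834 + 0.000256 + 0.000961) = 0.0453
Q = 1890, so δQ = 0.0453 × 1890 = 85.5.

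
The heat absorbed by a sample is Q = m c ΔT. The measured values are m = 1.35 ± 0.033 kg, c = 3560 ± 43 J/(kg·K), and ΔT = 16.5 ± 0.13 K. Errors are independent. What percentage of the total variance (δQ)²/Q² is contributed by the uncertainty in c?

18.1%

(δQ/Q)² = (1·δm/m)² + (1·δc/c)² + (1·δΔT/ΔT)²
  m term: (1×0.0244)² = 0.000598
  c term: (1×0.0121)² = 0.000146
  ΔT term: (1×0.00788)² = 6.21e-05
Total = 0.000805. Share from c = 0.000146/0.000805 = 0.181.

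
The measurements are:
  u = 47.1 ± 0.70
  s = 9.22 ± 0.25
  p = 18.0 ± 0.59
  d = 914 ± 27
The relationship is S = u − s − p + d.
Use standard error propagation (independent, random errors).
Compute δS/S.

Sums and differences: (δS)² = Σ (cᵢ δxᵢ)².
  (δu)² = 0.490;  (δs)² = 0.0625;  (δp)² = 0.348;  (δd)² = 729
δS = √(730) = 27.0
S = 934, so δS/S = 27.0/934 = 0.0289.

0.0289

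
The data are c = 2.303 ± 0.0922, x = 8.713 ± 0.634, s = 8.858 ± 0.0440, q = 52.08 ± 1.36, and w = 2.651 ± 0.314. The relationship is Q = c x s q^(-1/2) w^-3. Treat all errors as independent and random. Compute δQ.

Q is a product of powers, so relative uncertainties combine in quadrature:
  (1·δc/c)² = (1×0.0400)² = 0.00160;  (1·δx/x)² = (1×0.0728)² = 0.00529;  (1·δs/s)² = (1×0.00497)² = 2.47e-05;  (−½·δq/q)² = (-0.5×0.0261)² = 0.000170;  (-3·δw/w)² = (-3×0.118)² = 0.126
δQ/Q = √(0.133) = 0.365
Q = 1.322, so δQ = 0.365 × 1.322 = 0.483.

0.483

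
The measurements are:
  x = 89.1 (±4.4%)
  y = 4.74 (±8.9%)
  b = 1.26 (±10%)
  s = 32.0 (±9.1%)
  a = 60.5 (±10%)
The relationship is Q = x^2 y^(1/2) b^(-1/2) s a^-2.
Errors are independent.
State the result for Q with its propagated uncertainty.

Products/powers → add relative errors in quadrature, weighted by exponent:
  (2·δx/x)² = (2×0.0440)² = 0.00774;  (½·δy/y)² = (0.5×0.0890)² = 0.00198;  (−½·δb/b)² = (-0.5×0.100)² = 0.00250;  (1·δs/s)² = (1×0.0910)² = 0.00828;  (-2·δa/a)² = (-2×0.100)² = 0.0400
δQ/Q = √(0.0605) = 0.246
Q = 135, so δQ = 0.246 × 135 = 33.1.

135 ± 33.1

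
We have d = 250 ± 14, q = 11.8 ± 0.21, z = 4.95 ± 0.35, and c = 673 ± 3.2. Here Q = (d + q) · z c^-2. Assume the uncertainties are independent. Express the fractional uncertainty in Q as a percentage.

8.92%

Let u = d + q = 262. δu = √(δd² + δq²) = √(196 + 0.0441) = 14.0, so δu/u = 0.0535.
Q is then a monomial in u, z, c:
δQ/Q = √((δu/u)² + (1·δz/z)² + (-2·δc/c)²) = √(0.00286 + 0.00500 + 9.04e-05) = 0.0892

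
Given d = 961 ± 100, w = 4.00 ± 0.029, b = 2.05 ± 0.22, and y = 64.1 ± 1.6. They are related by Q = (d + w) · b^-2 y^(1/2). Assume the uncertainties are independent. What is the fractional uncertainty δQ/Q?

Let u = d + w = 965. δu = √(δd² + δw²) = √(10000 + 0.000841) = 100, so δu/u = 0.104.
Q is then a monomial in u, b, y:
δQ/Q = √((δu/u)² + (-2·δb/b)² + (½·δy/y)²) = √(0.0107 + 0.0461 + 0.000156) = 0.239

0.239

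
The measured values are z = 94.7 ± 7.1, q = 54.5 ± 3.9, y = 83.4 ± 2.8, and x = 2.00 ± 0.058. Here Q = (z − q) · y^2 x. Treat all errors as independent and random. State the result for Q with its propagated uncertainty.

(5.59 ± 1.20) × 10^5

Let u = z − q = 40.2. δu = √(δz² + δq²) = √(50.4 + 15.2) = 8.10, so δu/u = 0.202.
Q is then a monomial in u, y, x:
δQ/Q = √((δu/u)² + (2·δy/y)² + (1·δx/x)²) = √(0.0406 + 0.00451 + 0.000841) = 0.214
Q = 5.59e+05, so δQ = 0.214 × 5.59e+05 = 1.2e+05.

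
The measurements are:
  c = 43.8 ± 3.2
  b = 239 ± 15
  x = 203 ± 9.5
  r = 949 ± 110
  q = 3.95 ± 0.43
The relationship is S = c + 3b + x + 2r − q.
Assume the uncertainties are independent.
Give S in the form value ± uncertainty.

2860 ± 225

For a sum/difference, combine absolute errors in quadrature:
  (δc)² = 10.2;  (3·δb)² = 2020;  (δx)² = 90.2;  (2·δr)² = 48400;  (δq)² = 0.185
δS = √(50500) = 225
S = 2860.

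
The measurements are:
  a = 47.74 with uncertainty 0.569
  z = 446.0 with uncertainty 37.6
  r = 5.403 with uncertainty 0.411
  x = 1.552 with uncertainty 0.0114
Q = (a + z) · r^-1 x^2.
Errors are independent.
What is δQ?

23.9

Let u = a + z = 493.7. δu = √(δa² + δz²) = √(0.324 + 1410) = 37.6, so δu/u = 0.0762.
Q is then a monomial in u, r, x:
δQ/Q = √((δu/u)² + (-1·δr/r)² + (2·δx/x)²) = √(0.00580 + 0.00579 + 0.000216) = 0.109
Q = 220.1, so δQ = 0.109 × 220.1 = 23.9.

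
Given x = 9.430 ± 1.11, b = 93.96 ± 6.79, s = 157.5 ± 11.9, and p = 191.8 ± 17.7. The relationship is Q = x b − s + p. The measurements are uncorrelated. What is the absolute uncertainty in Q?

124

Let w = x·b = 886.0. δw/w = √((1·δx/x)² + (1·δb/b)²) = √(0.0139 + 0.00522) = 0.138, so δw = 122.
Q = w − s + p: δQ = √(δw² + δs² + δp²) = √(15000 + 142 + 313) = 124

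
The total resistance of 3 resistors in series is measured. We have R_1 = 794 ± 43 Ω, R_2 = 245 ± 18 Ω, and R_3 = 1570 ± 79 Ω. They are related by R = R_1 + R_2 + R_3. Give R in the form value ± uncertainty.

2610 ± 91.7 Ω

For a sum/difference, combine absolute errors in quadrature:
  (δR_1)² = 1850;  (δR_2)² = 324;  (δR_3)² = 6240
δR = √(8410) = 91.7 Ω
R = 2610 Ω.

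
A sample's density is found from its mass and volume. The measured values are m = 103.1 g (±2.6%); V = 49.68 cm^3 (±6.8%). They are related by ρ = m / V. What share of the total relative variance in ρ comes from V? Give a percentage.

87.2%

(δρ/ρ)² = (1·δm/m)² + (-1·δV/V)²
  m term: (1×0.0260)² = 0.000676
  V term: (-1×0.0680)² = 0.00462
Total = 0.00530. Share from V = 0.00462/0.00530 = 0.872.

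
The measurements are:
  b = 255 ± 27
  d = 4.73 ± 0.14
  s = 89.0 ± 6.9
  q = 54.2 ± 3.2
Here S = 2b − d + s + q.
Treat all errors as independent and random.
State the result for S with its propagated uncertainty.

Absolute uncertainties add in quadrature for a linear combination:
  (2·δb)² = 2920;  (δd)² = 0.0196;  (δs)² = 47.6;  (δq)² = 10.2
δS = √(2970) = 54.5
S = 648.

648 ± 54.5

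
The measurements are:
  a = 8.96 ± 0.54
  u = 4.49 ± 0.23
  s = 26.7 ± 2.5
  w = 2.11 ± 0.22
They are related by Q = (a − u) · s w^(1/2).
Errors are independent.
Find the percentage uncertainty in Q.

Let h = a − u = 4.47. δh = √(δa² + δu²) = √(0.292 + 0.0529) = 0.587, so δh/h = 0.131.
Q is then a monomial in h, s, w:
δQ/Q = √((δh/h)² + (1·δs/s)² + (½·δw/w)²) = √(0.0172 + 0.00877 + 0.00272) = 0.169

16.9%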